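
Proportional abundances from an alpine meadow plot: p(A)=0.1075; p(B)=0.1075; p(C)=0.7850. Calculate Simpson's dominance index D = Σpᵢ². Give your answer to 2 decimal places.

D = 0.1075² + 0.1075² + 0.785² = 0.0116 + 0.0116 + 0.6162 = 0.6393 (working shown to 4 dp, full precision carried).
To 2 decimal places, D = 0.64.

0.64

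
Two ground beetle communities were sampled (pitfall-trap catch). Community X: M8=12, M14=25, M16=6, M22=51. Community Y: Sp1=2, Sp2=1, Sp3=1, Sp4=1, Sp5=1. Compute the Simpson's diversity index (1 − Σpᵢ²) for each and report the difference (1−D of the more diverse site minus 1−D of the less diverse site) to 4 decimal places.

Community X: N=94, proportions 0.1276596, 0.2659574, 0.0638298, 0.5425532, giving 1−D = 0.6145315 (working shown to 7 dp, full precision carried).
Community Y: N=6, proportions 0.3333333, 0.1666667, 0.1666667, 0.1666667, 0.1666667, giving 1−D = 0.7777778.
Difference = |0.6145315 − 0.7777778| = 0.1632463, i.e. 0.1632 to 4 decimal places.

0.1632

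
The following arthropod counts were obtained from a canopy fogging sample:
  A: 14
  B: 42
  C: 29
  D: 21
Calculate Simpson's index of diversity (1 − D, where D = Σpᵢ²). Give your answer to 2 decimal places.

0.71

Total N = 14+42+29+21 = 106, so the proportions are 0.1321, 0.3962, 0.2736, 0.1981 (working shown to 4 dp, full precision carried).
D = 0.1321² + 0.3962² + 0.2736² + 0.1981² = 0.0174 + 0.1570 + 0.0748 + 0.0392 = 0.2885.
So 1 − D = 0.7115, i.e. 0.71 to 2 decimal places.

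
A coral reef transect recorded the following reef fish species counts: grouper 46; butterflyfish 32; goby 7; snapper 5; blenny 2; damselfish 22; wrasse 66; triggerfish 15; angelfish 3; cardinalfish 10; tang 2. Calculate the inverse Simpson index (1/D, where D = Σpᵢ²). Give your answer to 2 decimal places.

5.25

Total N = 46+32+7+5+2+22+66+15+3+10+2 = 210, so the proportions are 0.219048, 0.152381, 0.033333, 0.02381, 0.009524, 0.104762, 0.314286, 0.071429, 0.014286, 0.047619, 0.009524 (working shown to 6 dp, full precision carried).
D = 0.219048² + 0.152381² + 0.033333² + 0.02381² + 0.009524² + 0.104762² + 0.314286² + 0.071429² + 0.014286² + 0.047619² + 0.009524² = 0.047982 + 0.023220 + 0.001111 + 0.000567 + 0.000091 + 0.010975 + 0.098776 + 0.005102 + 0.000204 + 0.002268 + 0.000091 = 0.190385.
So 1/D = 5.2525, i.e. 5.25 to 2 decimal places.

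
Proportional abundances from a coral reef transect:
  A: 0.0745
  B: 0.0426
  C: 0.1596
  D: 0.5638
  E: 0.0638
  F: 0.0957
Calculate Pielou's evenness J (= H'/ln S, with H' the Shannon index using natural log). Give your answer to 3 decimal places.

H' = −Σ pᵢ ln pᵢ = −((-0.19347) + (-0.13444) + (-0.29288) + (-0.32309) + (-0.17558) + (-0.22456)) = 1.34402 (working shown to 5 dp, full precision carried).
With S = 6 species, ln S = 1.79176, so J = 1.34402/1.79176 = 0.75011, i.e. 0.750 to 3 decimal places.

0.750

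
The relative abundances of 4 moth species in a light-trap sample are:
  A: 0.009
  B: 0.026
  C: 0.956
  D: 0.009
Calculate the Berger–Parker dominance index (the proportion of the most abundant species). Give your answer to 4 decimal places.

0.9560

The largest proportion is 0.956, i.e. d = 0.9560 to 4 decimal places.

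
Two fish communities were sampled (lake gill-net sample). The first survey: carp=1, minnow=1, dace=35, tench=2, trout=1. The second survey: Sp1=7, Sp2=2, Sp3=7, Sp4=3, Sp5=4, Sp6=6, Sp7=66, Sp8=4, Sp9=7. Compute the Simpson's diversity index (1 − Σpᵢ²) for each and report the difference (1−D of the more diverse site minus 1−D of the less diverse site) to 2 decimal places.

0.36

The first survey: N=40, proportions 0.025, 0.025, 0.875, 0.05, 0.025, giving 1−D = 0.2300 (working shown to 4 dp, full precision carried).
The second survey: N=106, proportions 0.066, 0.0189, 0.066, 0.0283, 0.0377, 0.0566, 0.6226, 0.0377, 0.066, giving 1−D = 0.5920.
Difference = |0.2300 − 0.5920| = 0.3620, i.e. 0.36 to 2 decimal places.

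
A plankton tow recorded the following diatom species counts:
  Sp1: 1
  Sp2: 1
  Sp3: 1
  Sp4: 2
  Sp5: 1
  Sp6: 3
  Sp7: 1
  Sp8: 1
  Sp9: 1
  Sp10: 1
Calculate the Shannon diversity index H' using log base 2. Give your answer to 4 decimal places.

Total N = 1+1+1+2+1+3+1+1+1+1 = 13, so the proportions are 0.076923, 0.076923, 0.076923, 0.153846, 0.076923, 0.230769, 0.076923, 0.076923, 0.076923, 0.076923 (working shown to 6 dp, full precision carried).
Each pᵢ log₂ pᵢ term: 0.076923×(-3.700440)=-0.284649, 0.076923×(-3.700440)=-0.284649, 0.076923×(-3.700440)=-0.284649, 0.153846×(-2.700440)=-0.415452, 0.076923×(-3.700440)=-0.284649, 0.230769×(-2.115477)=-0.488187, 0.076923×(-3.700440)=-0.284649, 0.076923×(-3.700440)=-0.284649, 0.076923×(-3.700440)=-0.284649, 0.076923×(-3.700440)=-0.284649.
Sum = -3.180833, so H' = 3.1808.

3.1808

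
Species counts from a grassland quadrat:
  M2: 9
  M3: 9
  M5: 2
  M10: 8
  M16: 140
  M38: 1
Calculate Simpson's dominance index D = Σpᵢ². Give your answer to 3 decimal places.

0.694

Total N = 9+9+2+8+140+1 = 169, so the proportions are 0.05325, 0.05325, 0.01183, 0.04734, 0.8284, 0.00592 (working shown to 5 dp, full precision carried).
D = 0.05325² + 0.05325² + 0.01183² + 0.04734² + 0.8284² + 0.00592² = 0.00284 + 0.00284 + 0.00014 + 0.00224 + 0.68625 + 0.00004 = 0.69434.
To 3 decimal places, D = 0.694.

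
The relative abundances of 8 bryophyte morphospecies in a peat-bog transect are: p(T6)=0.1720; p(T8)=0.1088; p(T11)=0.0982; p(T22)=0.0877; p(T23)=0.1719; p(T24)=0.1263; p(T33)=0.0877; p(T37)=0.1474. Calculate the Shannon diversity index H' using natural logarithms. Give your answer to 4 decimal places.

Each pᵢ ln pᵢ term (working shown to 6 dp, full precision carried): 0.172×(-1.760261)=-0.302765, 0.1088×(-2.218244)=-0.241345, 0.0982×(-2.320749)=-0.227898, 0.0877×(-2.433833)=-0.213447, 0.1719×(-1.760842)=-0.302689, 0.1263×(-2.069095)=-0.261327, 0.0877×(-2.433833)=-0.213447, 0.1474×(-1.914605)=-0.282213.
Sum = -2.045130, so H' = 2.0451.

2.0451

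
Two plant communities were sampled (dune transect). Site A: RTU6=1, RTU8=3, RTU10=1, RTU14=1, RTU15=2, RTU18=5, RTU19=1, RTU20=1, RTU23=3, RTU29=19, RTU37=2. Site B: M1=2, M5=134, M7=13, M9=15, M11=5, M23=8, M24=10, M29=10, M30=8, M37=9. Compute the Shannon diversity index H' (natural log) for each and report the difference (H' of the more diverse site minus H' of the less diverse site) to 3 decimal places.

Site A: N=39, proportions 0.025641, 0.076923, 0.025641, 0.025641, 0.051282, 0.128205, 0.025641, 0.025641, 0.076923, 0.487179, 0.051282, giving H' = 1.782644 (working shown to 6 dp, full precision carried).
Site B: N=214, proportions 0.009346, 0.626168, 0.060748, 0.070093, 0.023364, 0.037383, 0.046729, 0.046729, 0.037383, 0.042056, giving H' = 1.446318.
Difference = |1.782644 − 1.446318| = 0.336326, i.e. 0.336 to 3 decimal places.

0.336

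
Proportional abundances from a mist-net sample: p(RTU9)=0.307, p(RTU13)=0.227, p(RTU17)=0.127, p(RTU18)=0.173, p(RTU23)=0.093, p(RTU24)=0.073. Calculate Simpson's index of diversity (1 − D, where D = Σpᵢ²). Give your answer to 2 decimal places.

D = 0.307² + 0.227² + 0.127² + 0.173² + 0.093² + 0.073² = 0.0942 + 0.0515 + 0.0161 + 0.0299 + 0.0086 + 0.0053 = 0.2058 (working shown to 4 dp, full precision carried).
So 1 − D = 0.7942, i.e. 0.79 to 2 decimal places.

0.79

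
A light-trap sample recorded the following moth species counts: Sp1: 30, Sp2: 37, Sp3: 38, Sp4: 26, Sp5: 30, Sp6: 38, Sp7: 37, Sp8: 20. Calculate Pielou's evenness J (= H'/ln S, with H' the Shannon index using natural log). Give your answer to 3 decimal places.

0.990

Total N = 30+37+38+26+30+38+37+20 = 256, so the proportions are 0.11719, 0.14453, 0.14844, 0.10156, 0.11719, 0.14844, 0.14453, 0.07812 (working shown to 5 dp, full precision carried).
H' = −Σ pᵢ ln pᵢ = −((-0.25125) + (-0.27956) + (-0.28316) + (-0.23228) + (-0.25125) + (-0.28316) + (-0.27956) + (-0.19918)) = 2.05939.
With S = 8 species, ln S = 2.07944, so J = 2.05939/2.07944 = 0.99036, i.e. 0.990 to 3 decimal places.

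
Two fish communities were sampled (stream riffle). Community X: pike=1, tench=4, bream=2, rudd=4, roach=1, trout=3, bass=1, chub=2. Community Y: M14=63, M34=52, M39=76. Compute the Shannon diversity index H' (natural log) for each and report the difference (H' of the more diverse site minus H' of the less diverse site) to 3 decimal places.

Community X: N=18, proportions 0.055556, 0.222222, 0.111111, 0.222222, 0.055556, 0.166667, 0.055556, 0.111111, giving H' = 1.937106 (working shown to 6 dp, full precision carried).
Community Y: N=191, proportions 0.329843, 0.272251, 0.397906, giving H' = 1.086735.
Difference = |1.937106 − 1.086735| = 0.850371, i.e. 0.850 to 3 decimal places.

0.850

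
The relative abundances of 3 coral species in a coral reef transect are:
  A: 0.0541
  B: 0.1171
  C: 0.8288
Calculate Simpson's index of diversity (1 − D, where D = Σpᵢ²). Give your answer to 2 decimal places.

D = 0.0541² + 0.1171² + 0.8288² = 0.0029 + 0.0137 + 0.6869 = 0.7035 (working shown to 4 dp, full precision carried).
So 1 − D = 0.2965, i.e. 0.30 to 2 decimal places.

0.30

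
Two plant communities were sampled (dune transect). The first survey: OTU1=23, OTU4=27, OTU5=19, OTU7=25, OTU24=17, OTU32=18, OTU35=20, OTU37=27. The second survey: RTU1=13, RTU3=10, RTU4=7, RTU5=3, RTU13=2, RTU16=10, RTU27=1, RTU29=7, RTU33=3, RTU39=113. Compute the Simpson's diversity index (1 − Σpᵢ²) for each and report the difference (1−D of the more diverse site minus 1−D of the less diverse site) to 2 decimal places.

The first survey: N=176, proportions 0.13068, 0.15341, 0.10795, 0.14205, 0.09659, 0.10227, 0.11364, 0.15341, giving 1−D = 0.87132 (working shown to 5 dp, full precision carried).
The second survey: N=169, proportions 0.07692, 0.05917, 0.04142, 0.01775, 0.01183, 0.05917, 0.00592, 0.04142, 0.01775, 0.66864, giving 1−D = 0.53577.
Difference = |0.87132 − 0.53577| = 0.33555, i.e. 0.34 to 2 decimal places.

0.34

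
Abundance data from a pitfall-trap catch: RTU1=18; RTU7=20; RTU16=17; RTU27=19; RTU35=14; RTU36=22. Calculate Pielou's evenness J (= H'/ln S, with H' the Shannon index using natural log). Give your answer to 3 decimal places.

Total N = 18+20+17+19+14+22 = 110, so the proportions are 0.16364, 0.18182, 0.15455, 0.17273, 0.12727, 0.2 (working shown to 5 dp, full precision carried).
H' = −Σ pᵢ ln pᵢ = −((-0.29620) + (-0.30995) + (-0.28858) + (-0.30332) + (-0.26236) + (-0.32189)) = 1.78230.
With S = 6 species, ln S = 1.79176, so J = 1.78230/1.79176 = 0.99472, i.e. 0.995 to 3 decimal places.

0.995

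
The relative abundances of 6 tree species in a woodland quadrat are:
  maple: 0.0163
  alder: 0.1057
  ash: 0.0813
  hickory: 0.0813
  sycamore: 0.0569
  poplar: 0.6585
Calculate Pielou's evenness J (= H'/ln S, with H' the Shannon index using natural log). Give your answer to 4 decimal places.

0.6423

H' = −Σ pᵢ ln pᵢ = −((-0.067100) + (-0.237524) + (-0.204031) + (-0.204031) + (-0.163102) + (-0.275115)) = 1.150903 (working shown to 6 dp, full precision carried).
With S = 6 species, ln S = 1.791759, so J = 1.150903/1.791759 = 0.642331, i.e. 0.6423 to 4 decimal places.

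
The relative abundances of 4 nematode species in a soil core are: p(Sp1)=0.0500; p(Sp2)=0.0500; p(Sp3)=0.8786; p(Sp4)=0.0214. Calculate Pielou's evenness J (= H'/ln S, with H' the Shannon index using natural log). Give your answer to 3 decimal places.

0.357

H' = −Σ pᵢ ln pᵢ = −((-0.14979) + (-0.14979) + (-0.11371) + (-0.08227)) = 0.49556 (working shown to 5 dp, full precision carried).
With S = 4 species, ln S = 1.38629, so J = 0.49556/1.38629 = 0.35747, i.e. 0.357 to 3 decimal places.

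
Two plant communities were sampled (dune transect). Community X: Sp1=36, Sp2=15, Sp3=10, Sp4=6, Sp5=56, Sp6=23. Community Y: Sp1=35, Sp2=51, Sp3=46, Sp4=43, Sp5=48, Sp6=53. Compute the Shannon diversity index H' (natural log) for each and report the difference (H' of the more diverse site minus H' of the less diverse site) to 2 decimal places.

Community X: N=146, proportions 0.24658, 0.10274, 0.06849, 0.0411, 0.38356, 0.15753, giving H' = 1.55251 (working shown to 5 dp, full precision carried).
Community Y: N=276, proportions 0.12681, 0.18478, 0.16667, 0.1558, 0.17391, 0.19203, giving H' = 1.78325.
Difference = |1.55251 − 1.78325| = 0.23074, i.e. 0.23 to 2 decimal places.

0.23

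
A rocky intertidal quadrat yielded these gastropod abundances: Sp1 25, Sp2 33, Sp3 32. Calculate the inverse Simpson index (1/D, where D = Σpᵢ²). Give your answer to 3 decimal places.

2.958

Total N = 25+33+32 = 90, so the proportions are 0.277778, 0.366667, 0.355556 (working shown to 6 dp, full precision carried).
D = 0.277778² + 0.366667² + 0.355556² = 0.077160 + 0.134444 + 0.126420 = 0.338025.
So 1/D = 2.95836, i.e. 2.958 to 3 decimal places.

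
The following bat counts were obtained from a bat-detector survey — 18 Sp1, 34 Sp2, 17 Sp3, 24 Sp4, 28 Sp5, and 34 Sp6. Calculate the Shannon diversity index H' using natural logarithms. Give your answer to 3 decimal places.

Total N = 18+34+17+24+28+34 = 155, so the proportions are 0.11613, 0.21935, 0.10968, 0.15484, 0.18065, 0.21935 (working shown to 5 dp, full precision carried).
Each pᵢ ln pᵢ term: 0.11613×(-2.15305)=-0.25003, 0.21935×(-1.51706)=-0.33278, 0.10968×(-2.21021)=-0.24241, 0.15484×(-1.86537)=-0.28883, 0.18065×(-1.71122)=-0.30912, 0.21935×(-1.51706)=-0.33278.
Sum = -1.75595, so H' = 1.756.

1.756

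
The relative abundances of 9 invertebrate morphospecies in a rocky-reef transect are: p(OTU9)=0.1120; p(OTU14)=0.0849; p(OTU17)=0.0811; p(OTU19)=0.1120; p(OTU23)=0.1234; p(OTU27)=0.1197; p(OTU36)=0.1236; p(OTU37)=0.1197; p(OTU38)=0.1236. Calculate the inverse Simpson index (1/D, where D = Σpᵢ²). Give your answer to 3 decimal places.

8.825

D = 0.112² + 0.0849² + 0.0811² + 0.112² + 0.1234² + 0.1197² + 0.1236² + 0.1197² + 0.1236² = 0.0125440 + 0.0072080 + 0.0065772 + 0.0125440 + 0.0152276 + 0.0143281 + 0.0152770 + 0.0143281 + 0.0152770 = 0.1133109 (working shown to 7 dp, full precision carried).
So 1/D = 8.82528, i.e. 8.825 to 3 decimal places.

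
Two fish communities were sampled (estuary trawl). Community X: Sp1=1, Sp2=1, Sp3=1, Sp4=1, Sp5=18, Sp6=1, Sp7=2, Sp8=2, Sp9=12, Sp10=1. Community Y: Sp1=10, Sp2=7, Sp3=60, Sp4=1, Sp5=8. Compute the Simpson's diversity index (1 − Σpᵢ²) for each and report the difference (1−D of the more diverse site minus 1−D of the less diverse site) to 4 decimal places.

Community X: N=40, proportions 0.025, 0.025, 0.025, 0.025, 0.45, 0.025, 0.05, 0.05, 0.3, 0.025, giving 1−D = 0.698750 (working shown to 6 dp, full precision carried).
Community Y: N=86, proportions 0.116279, 0.081395, 0.697674, 0.011628, 0.093023, giving 1−D = 0.484316.
Difference = |0.698750 − 0.484316| = 0.214434, i.e. 0.2144 to 4 decimal places.

0.2144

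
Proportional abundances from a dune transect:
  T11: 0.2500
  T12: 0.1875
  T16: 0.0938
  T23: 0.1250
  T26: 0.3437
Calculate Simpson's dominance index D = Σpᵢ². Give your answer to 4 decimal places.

D = 0.25² + 0.1875² + 0.0938² + 0.125² + 0.3437² = 0.062500 + 0.035156 + 0.008798 + 0.015625 + 0.118130 = 0.240209 (working shown to 6 dp, full precision carried).
To 4 decimal places, D = 0.2402.

0.2402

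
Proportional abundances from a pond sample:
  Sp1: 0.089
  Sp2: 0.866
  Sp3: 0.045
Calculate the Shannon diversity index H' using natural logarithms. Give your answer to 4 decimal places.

0.4794

Each pᵢ ln pᵢ term (working shown to 6 dp, full precision carried): 0.089×(-2.419119)=-0.215302, 0.866×(-0.143870)=-0.124592, 0.045×(-3.101093)=-0.139549.
Sum = -0.479442, so H' = 0.4794.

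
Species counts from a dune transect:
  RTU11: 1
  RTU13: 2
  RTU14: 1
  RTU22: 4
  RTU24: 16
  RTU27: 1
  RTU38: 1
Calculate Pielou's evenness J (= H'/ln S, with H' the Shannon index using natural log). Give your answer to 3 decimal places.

Total N = 1+2+1+4+16+1+1 = 26, so the proportions are 0.03846, 0.07692, 0.03846, 0.15385, 0.61538, 0.03846, 0.03846 (working shown to 5 dp, full precision carried).
H' = −Σ pᵢ ln pᵢ = −((-0.12531) + (-0.19730) + (-0.12531) + (-0.28797) + (-0.29877) + (-0.12531) + (-0.12531)) = 1.28529.
With S = 7 species, ln S = 1.94591, so J = 1.28529/1.94591 = 0.66051, i.e. 0.661 to 3 decimal places.

0.661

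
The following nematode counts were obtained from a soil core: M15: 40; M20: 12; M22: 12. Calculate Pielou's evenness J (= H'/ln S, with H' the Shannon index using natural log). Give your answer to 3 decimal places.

Total N = 40+12+12 = 64, so the proportions are 0.625, 0.1875, 0.1875 (working shown to 5 dp, full precision carried).
H' = −Σ pᵢ ln pᵢ = −((-0.29375) + (-0.31387) + (-0.31387)) = 0.92149.
With S = 3 species, ln S = 1.09861, so J = 0.92149/1.09861 = 0.83878, i.e. 0.839 to 3 decimal places.

0.839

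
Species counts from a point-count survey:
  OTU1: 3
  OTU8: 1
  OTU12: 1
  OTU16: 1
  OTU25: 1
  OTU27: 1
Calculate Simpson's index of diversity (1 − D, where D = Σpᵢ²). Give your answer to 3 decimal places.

0.781

Total N = 3+1+1+1+1+1 = 8, so the proportions are 0.375, 0.125, 0.125, 0.125, 0.125, 0.125 (working shown to 5 dp, full precision carried).
D = 0.375² + 0.125² + 0.125² + 0.125² + 0.125² + 0.125² = 0.14062 + 0.01562 + 0.01562 + 0.01562 + 0.01562 + 0.01562 = 0.21875.
So 1 − D = 0.78125, i.e. 0.781 to 3 decimal places.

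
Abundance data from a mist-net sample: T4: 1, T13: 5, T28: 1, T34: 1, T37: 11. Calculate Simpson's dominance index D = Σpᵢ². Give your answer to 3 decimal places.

Total N = 1+5+1+1+11 = 19, so the proportions are 0.05263, 0.26316, 0.05263, 0.05263, 0.57895 (working shown to 5 dp, full precision carried).
D = 0.05263² + 0.26316² + 0.05263² + 0.05263² + 0.57895² = 0.00277 + 0.06925 + 0.00277 + 0.00277 + 0.33518 = 0.41274.
To 3 decimal places, D = 0.413.

0.413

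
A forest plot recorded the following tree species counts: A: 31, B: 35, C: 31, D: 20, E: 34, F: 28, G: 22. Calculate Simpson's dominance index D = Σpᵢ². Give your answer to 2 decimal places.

Total N = 31+35+31+20+34+28+22 = 201, so the proportions are 0.1542, 0.1741, 0.1542, 0.0995, 0.1692, 0.1393, 0.1095 (working shown to 4 dp, full precision carried).
D = 0.1542² + 0.1741² + 0.1542² + 0.0995² + 0.1692² + 0.1393² + 0.1095² = 0.0238 + 0.0303 + 0.0238 + 0.0099 + 0.0286 + 0.0194 + 0.0120 = 0.1478.
To 2 decimal places, D = 0.15.

0.15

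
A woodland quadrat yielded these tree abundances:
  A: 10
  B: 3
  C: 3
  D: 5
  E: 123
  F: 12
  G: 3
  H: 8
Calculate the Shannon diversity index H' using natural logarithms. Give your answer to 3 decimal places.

1.050

Total N = 10+3+3+5+123+12+3+8 = 167, so the proportions are 0.05988, 0.01796, 0.01796, 0.02994, 0.73653, 0.07186, 0.01796, 0.0479 (working shown to 5 dp, full precision carried).
Each pᵢ ln pᵢ term: 0.05988×(-2.81541)=-0.16859, 0.01796×(-4.01938)=-0.07220, 0.01796×(-4.01938)=-0.07220, 0.02994×(-3.50856)=-0.10505, 0.73653×(-0.30581)=-0.22524, 0.07186×(-2.63309)=-0.18920, 0.01796×(-4.01938)=-0.07220, 0.0479×(-3.03855)=-0.14556.
Sum = -1.05025, so H' = 1.050.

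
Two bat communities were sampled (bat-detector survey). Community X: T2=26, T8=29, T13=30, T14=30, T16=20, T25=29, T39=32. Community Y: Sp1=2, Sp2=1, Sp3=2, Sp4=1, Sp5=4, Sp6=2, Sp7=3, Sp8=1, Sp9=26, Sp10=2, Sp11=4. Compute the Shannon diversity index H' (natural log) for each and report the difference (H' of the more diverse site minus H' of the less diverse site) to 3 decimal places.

0.246

Community X: N=196, proportions 0.13265, 0.14796, 0.15306, 0.15306, 0.10204, 0.14796, 0.16327, giving H' = 1.93677 (working shown to 5 dp, full precision carried).
Community Y: N=48, proportions 0.04167, 0.02083, 0.04167, 0.02083, 0.08333, 0.04167, 0.0625, 0.02083, 0.54167, 0.04167, 0.08333, giving H' = 1.69116.
Difference = |1.93677 − 1.69116| = 0.24561, i.e. 0.246 to 3 decimal places.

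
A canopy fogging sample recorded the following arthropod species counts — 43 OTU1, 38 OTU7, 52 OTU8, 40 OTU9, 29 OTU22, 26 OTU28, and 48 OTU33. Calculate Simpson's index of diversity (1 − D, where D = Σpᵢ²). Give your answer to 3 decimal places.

Total N = 43+38+52+40+29+26+48 = 276, so the proportions are 0.1558, 0.13768, 0.18841, 0.14493, 0.10507, 0.0942, 0.17391 (working shown to 5 dp, full precision carried).
D = 0.1558² + 0.13768² + 0.18841² + 0.14493² + 0.10507² + 0.0942² + 0.17391² = 0.02427 + 0.01896 + 0.03550 + 0.02100 + 0.01104 + 0.00887 + 0.03025 = 0.14989.
So 1 − D = 0.85011, i.e. 0.850 to 3 decimal places.

0.850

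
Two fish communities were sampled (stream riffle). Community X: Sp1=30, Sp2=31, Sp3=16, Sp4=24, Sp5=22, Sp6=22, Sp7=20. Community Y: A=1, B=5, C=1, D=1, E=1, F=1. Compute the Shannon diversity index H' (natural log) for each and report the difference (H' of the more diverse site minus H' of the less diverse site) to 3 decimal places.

0.426

Community X: N=165, proportions 0.18182, 0.18788, 0.09697, 0.14545, 0.13333, 0.13333, 0.12121, giving H' = 1.92386 (working shown to 5 dp, full precision carried).
Community Y: N=10, proportions 0.1, 0.5, 0.1, 0.1, 0.1, 0.1, giving H' = 1.49787.
Difference = |1.92386 − 1.49787| = 0.42599, i.e. 0.426 to 3 decimal places.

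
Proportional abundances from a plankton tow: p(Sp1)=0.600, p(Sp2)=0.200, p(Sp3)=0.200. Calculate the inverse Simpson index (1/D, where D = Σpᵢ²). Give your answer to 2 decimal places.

D = 0.6² + 0.2² + 0.2² = 0.36000 + 0.04000 + 0.04000 = 0.44000 (working shown to 5 dp, full precision carried).
So 1/D = 2.2727, i.e. 2.27 to 2 decimal places.

2.27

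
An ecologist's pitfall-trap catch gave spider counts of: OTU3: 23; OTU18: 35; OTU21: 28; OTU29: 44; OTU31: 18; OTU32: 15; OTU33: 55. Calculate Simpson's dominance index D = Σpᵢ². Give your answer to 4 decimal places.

0.1693

Total N = 23+35+28+44+18+15+55 = 218, so the proportions are 0.105505, 0.16055, 0.12844, 0.201835, 0.082569, 0.068807, 0.252294 (working shown to 6 dp, full precision carried).
D = 0.105505² + 0.16055² + 0.12844² + 0.201835² + 0.082569² + 0.068807² + 0.252294² = 0.011131 + 0.025776 + 0.016497 + 0.040737 + 0.006818 + 0.004734 + 0.063652 = 0.169346.
To 4 decimal places, D = 0.1693.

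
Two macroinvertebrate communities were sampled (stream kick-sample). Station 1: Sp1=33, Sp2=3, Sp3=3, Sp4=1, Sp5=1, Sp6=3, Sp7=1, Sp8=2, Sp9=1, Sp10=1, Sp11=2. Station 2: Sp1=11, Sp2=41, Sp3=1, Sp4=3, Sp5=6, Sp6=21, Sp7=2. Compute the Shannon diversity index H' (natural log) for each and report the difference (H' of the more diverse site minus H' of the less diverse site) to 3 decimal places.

0.014

Station 1: N=51, proportions 0.6470588, 0.0588235, 0.0588235, 0.0196078, 0.0196078, 0.0588235, 0.0196078, 0.0392157, 0.0196078, 0.0196078, 0.0392157, giving H' = 1.4211423 (working shown to 7 dp, full precision carried).
Station 2: N=85, proportions 0.1294118, 0.4823529, 0.0117647, 0.0352941, 0.0705882, 0.2470588, 0.0235294, giving H' = 1.4073458.
Difference = |1.4211423 − 1.4073458| = 0.0137965, i.e. 0.014 to 3 decimal places.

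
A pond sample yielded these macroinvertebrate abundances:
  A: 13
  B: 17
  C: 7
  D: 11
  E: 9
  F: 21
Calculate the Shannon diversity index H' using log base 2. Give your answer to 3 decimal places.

Total N = 13+17+7+11+9+21 = 78, so the proportions are 0.16667, 0.21795, 0.08974, 0.14103, 0.11538, 0.26923 (working shown to 5 dp, full precision carried).
Each pᵢ log₂ pᵢ term: 0.16667×(-2.58496)=-0.43083, 0.21795×(-2.19794)=-0.47904, 0.08974×(-3.47805)=-0.31213, 0.14103×(-2.82597)=-0.39853, 0.11538×(-3.11548)=-0.35948, 0.26923×(-1.89308)=-0.50968.
Sum = -2.48969, so H' = 2.490.

2.490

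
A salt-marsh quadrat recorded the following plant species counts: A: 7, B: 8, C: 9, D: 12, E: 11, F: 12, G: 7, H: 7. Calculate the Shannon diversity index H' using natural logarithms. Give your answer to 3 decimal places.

2.054

Total N = 7+8+9+12+11+12+7+7 = 73, so the proportions are 0.09589, 0.10959, 0.12329, 0.16438, 0.15068, 0.16438, 0.09589, 0.09589 (working shown to 5 dp, full precision carried).
Each pᵢ ln pᵢ term: 0.09589×(-2.34455)=-0.22482, 0.10959×(-2.21102)=-0.24230, 0.12329×(-2.09323)=-0.25807, 0.16438×(-1.80555)=-0.29680, 0.15068×(-1.89256)=-0.28518, 0.16438×(-1.80555)=-0.29680, 0.09589×(-2.34455)=-0.22482, 0.09589×(-2.34455)=-0.22482.
Sum = -2.05362, so H' = 2.054.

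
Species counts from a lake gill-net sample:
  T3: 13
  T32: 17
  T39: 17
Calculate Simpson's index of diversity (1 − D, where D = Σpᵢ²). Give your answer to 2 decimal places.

0.66

Total N = 13+17+17 = 47, so the proportions are 0.2766, 0.3617, 0.3617 (working shown to 4 dp, full precision carried).
D = 0.2766² + 0.3617² + 0.3617² = 0.0765 + 0.1308 + 0.1308 = 0.3382.
So 1 − D = 0.6618, i.e. 0.66 to 2 decimal places.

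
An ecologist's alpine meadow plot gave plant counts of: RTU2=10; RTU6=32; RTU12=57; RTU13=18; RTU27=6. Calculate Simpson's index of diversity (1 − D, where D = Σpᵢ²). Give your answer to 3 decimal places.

0.687

Total N = 10+32+57+18+6 = 123, so the proportions are 0.0813, 0.26016, 0.46341, 0.14634, 0.04878 (working shown to 5 dp, full precision carried).
D = 0.0813² + 0.26016² + 0.46341² + 0.14634² + 0.04878² = 0.00661 + 0.06768 + 0.21475 + 0.02142 + 0.00238 = 0.31284.
So 1 − D = 0.68716, i.e. 0.687 to 3 decimal places.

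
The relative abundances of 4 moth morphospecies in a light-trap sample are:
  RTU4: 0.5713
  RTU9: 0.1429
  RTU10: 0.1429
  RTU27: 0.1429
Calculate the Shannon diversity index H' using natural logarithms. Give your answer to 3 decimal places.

Each pᵢ ln pᵢ term (working shown to 5 dp, full precision carried): 0.5713×(-0.55984)=-0.31984, 0.1429×(-1.94561)=-0.27803, 0.1429×(-1.94561)=-0.27803, 0.1429×(-1.94561)=-0.27803.
Sum = -1.15392, so H' = 1.154.

1.154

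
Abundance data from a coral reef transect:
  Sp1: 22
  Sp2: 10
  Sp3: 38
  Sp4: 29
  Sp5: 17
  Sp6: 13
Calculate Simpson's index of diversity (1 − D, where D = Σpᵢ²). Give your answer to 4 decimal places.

Total N = 22+10+38+29+17+13 = 129, so the proportions are 0.170543, 0.077519, 0.294574, 0.224806, 0.131783, 0.100775 (working shown to 6 dp, full precision carried).
D = 0.170543² + 0.077519² + 0.294574² + 0.224806² + 0.131783² + 0.100775² = 0.029085 + 0.006009 + 0.086774 + 0.050538 + 0.017367 + 0.010156 = 0.199928.
So 1 − D = 0.800072, i.e. 0.8001 to 4 decimal places.

0.8001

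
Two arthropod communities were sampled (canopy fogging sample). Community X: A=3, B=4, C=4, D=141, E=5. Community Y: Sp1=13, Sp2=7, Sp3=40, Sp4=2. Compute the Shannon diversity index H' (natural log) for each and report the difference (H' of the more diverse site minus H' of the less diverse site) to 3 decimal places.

Community X: N=157, proportions 0.01911, 0.02548, 0.02548, 0.89809, 0.03185, giving H' = 0.46893 (working shown to 5 dp, full precision carried).
Community Y: N=62, proportions 0.20968, 0.1129, 0.64516, 0.03226, giving H' = 0.96734.
Difference = |0.46893 − 0.96734| = 0.49841, i.e. 0.498 to 3 decimal places.

0.498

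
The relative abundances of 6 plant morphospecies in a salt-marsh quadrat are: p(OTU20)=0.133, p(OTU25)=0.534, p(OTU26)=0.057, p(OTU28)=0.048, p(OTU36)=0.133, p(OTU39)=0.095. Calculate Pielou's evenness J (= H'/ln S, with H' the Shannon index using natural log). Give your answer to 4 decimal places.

0.7838

H' = −Σ pᵢ ln pᵢ = −((-0.268315) + (-0.335010) + (-0.163288) + (-0.145755) + (-0.268315) + (-0.223618)) = 1.404301 (working shown to 6 dp, full precision carried).
With S = 6 species, ln S = 1.791759, so J = 1.404301/1.791759 = 0.783755, i.e. 0.7838 to 4 decimal places.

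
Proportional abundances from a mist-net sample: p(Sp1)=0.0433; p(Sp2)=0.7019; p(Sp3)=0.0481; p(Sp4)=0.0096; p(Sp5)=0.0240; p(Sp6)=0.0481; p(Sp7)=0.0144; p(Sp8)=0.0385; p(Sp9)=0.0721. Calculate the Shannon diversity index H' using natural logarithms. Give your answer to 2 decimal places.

1.19

Each pᵢ ln pᵢ term (working shown to 4 dp, full precision carried): 0.0433×(-3.1396)=-0.1359, 0.7019×(-0.3540)=-0.2484, 0.0481×(-3.0345)=-0.1460, 0.0096×(-4.6460)=-0.0446, 0.024×(-3.7297)=-0.0895, 0.0481×(-3.0345)=-0.1460, 0.0144×(-4.2405)=-0.0611, 0.0385×(-3.2571)=-0.1254, 0.0721×(-2.6297)=-0.1896.
Sum = -1.1865, so H' = 1.19.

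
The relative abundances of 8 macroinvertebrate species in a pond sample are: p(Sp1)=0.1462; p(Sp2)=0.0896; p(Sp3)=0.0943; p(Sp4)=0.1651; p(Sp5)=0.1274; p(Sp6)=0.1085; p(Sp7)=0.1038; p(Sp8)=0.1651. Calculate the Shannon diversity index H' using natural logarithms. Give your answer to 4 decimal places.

Each pᵢ ln pᵢ term (working shown to 6 dp, full precision carried): 0.1462×(-1.922780)=-0.281110, 0.0896×(-2.412400)=-0.216151, 0.0943×(-2.361274)=-0.222668, 0.1651×(-1.801204)=-0.297379, 0.1274×(-2.060424)=-0.262498, 0.1085×(-2.221005)=-0.240979, 0.1038×(-2.265289)=-0.235137, 0.1651×(-1.801204)=-0.297379.
Sum = -2.053301, so H' = 2.0533.

2.0533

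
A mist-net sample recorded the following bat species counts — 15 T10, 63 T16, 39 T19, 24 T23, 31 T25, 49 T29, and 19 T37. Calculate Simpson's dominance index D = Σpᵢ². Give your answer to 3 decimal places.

Total N = 15+63+39+24+31+49+19 = 240, so the proportions are 0.0625, 0.2625, 0.1625, 0.1, 0.12917, 0.20417, 0.07917 (working shown to 5 dp, full precision carried).
D = 0.0625² + 0.2625² + 0.1625² + 0.1² + 0.12917² + 0.20417² + 0.07917² = 0.00391 + 0.06891 + 0.02641 + 0.01000 + 0.01668 + 0.04168 + 0.00627 = 0.17385.
To 3 decimal places, D = 0.174.

0.174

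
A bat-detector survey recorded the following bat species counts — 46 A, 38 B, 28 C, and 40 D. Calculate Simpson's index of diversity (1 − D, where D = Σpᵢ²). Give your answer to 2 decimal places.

0.74

Total N = 46+38+28+40 = 152, so the proportions are 0.3026, 0.25, 0.1842, 0.2632 (working shown to 4 dp, full precision carried).
D = 0.3026² + 0.25² + 0.1842² + 0.2632² = 0.0916 + 0.0625 + 0.0339 + 0.0693 = 0.2573.
So 1 − D = 0.7427, i.e. 0.74 to 2 decimal places.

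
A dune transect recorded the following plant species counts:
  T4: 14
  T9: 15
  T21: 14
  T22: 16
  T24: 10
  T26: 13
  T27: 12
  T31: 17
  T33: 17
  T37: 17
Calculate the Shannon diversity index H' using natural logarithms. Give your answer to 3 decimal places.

Total N = 14+15+14+16+10+13+12+17+17+17 = 145, so the proportions are 0.09655, 0.10345, 0.09655, 0.11034, 0.06897, 0.08966, 0.08276, 0.11724, 0.11724, 0.11724 (working shown to 5 dp, full precision carried).
Each pᵢ ln pᵢ term: 0.09655×(-2.33768)=-0.22571, 0.10345×(-2.26868)=-0.23469, 0.09655×(-2.33768)=-0.22571, 0.11034×(-2.20415)=-0.24322, 0.06897×(-2.67415)=-0.18442, 0.08966×(-2.41178)=-0.21623, 0.08276×(-2.49183)=-0.20622, 0.11724×(-2.14352)=-0.25131, 0.11724×(-2.14352)=-0.25131, 0.11724×(-2.14352)=-0.25131.
Sum = -2.29012, so H' = 2.290.

2.290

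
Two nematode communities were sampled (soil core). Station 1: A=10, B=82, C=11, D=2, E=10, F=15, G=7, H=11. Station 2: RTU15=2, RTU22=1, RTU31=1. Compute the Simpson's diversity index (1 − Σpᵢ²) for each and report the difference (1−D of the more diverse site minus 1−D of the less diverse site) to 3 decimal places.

0.035

Station 1: N=148, proportions 0.06757, 0.55405, 0.07432, 0.01351, 0.06757, 0.10135, 0.0473, 0.07432, giving 1−D = 0.66015 (working shown to 5 dp, full precision carried).
Station 2: N=4, proportions 0.5, 0.25, 0.25, giving 1−D = 0.62500.
Difference = |0.66015 − 0.62500| = 0.03515, i.e. 0.035 to 3 decimal places.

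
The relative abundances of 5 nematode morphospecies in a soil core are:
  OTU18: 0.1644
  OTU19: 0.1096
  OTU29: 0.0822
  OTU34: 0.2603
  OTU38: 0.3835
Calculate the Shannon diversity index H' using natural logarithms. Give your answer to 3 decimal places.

1.462

Each pᵢ ln pᵢ term (working shown to 5 dp, full precision carried): 0.1644×(-1.80545)=-0.29682, 0.1096×(-2.21092)=-0.24232, 0.0822×(-2.49860)=-0.20538, 0.2603×(-1.34592)=-0.35034, 0.3835×(-0.95842)=-0.36755.
Sum = -1.46241, so H' = 1.462.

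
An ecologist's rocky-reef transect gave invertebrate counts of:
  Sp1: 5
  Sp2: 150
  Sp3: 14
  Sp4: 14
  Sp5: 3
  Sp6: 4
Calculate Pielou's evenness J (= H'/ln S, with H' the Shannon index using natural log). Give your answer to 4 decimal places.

Total N = 5+150+14+14+3+4 = 190, so the proportions are 0.026316, 0.789474, 0.073684, 0.073684, 0.015789, 0.021053 (working shown to 6 dp, full precision carried).
H' = −Σ pᵢ ln pᵢ = −((-0.095726) + (-0.186623) + (-0.192166) + (-0.192166) + (-0.065501) + (-0.081279)) = 0.813460.
With S = 6 species, ln S = 1.791759, so J = 0.813460/1.791759 = 0.454001, i.e. 0.4540 to 4 decimal places.

0.4540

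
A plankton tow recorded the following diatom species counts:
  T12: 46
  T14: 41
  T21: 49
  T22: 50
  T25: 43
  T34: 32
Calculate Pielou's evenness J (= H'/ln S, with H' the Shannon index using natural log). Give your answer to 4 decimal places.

0.9944

Total N = 46+41+49+50+43+32 = 261, so the proportions are 0.176245, 0.157088, 0.187739, 0.191571, 0.164751, 0.122605 (working shown to 6 dp, full precision carried).
H' = −Σ pᵢ ln pᵢ = −((-0.305940) + (-0.290762) + (-0.314032) + (-0.316570) + (-0.297099) + (-0.257322)) = 1.781726.
With S = 6 species, ln S = 1.791759, so J = 1.781726/1.791759 = 0.994400, i.e. 0.9944 to 4 decimal places.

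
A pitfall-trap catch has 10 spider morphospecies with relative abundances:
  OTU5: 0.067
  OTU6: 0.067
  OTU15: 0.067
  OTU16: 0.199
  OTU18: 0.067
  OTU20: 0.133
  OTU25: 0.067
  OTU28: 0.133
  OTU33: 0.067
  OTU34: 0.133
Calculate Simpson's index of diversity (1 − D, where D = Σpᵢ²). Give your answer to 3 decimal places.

0.880

D = 0.067² + 0.067² + 0.067² + 0.199² + 0.067² + 0.133² + 0.067² + 0.133² + 0.067² + 0.133² = 0.00449 + 0.00449 + 0.00449 + 0.03960 + 0.00449 + 0.01769 + 0.00449 + 0.01769 + 0.00449 + 0.01769 = 0.11960 (working shown to 5 dp, full precision carried).
So 1 − D = 0.88040, i.e. 0.880 to 3 decimal places.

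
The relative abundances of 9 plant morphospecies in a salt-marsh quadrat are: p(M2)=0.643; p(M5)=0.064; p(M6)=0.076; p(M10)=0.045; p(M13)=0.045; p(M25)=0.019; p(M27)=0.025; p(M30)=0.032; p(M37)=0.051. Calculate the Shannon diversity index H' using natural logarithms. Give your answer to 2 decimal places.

Each pᵢ ln pᵢ term (working shown to 4 dp, full precision carried): 0.643×(-0.4416)=-0.2840, 0.064×(-2.7489)=-0.1759, 0.076×(-2.5770)=-0.1959, 0.045×(-3.1011)=-0.1395, 0.045×(-3.1011)=-0.1395, 0.019×(-3.9633)=-0.0753, 0.025×(-3.6889)=-0.0922, 0.032×(-3.4420)=-0.1101, 0.051×(-2.9759)=-0.1518.
Sum = -1.3643, so H' = 1.36.

1.36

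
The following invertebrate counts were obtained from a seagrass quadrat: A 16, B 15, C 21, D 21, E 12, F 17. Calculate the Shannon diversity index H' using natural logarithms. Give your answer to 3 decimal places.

Total N = 16+15+21+21+12+17 = 102, so the proportions are 0.15686, 0.14706, 0.20588, 0.20588, 0.11765, 0.16667 (working shown to 5 dp, full precision carried).
Each pᵢ ln pᵢ term: 0.15686×(-1.85238)=-0.29057, 0.14706×(-1.91692)=-0.28190, 0.20588×(-1.58045)=-0.32539, 0.20588×(-1.58045)=-0.32539, 0.11765×(-2.14007)=-0.25177, 0.16667×(-1.79176)=-0.29863.
Sum = -1.77364, so H' = 1.774.

1.774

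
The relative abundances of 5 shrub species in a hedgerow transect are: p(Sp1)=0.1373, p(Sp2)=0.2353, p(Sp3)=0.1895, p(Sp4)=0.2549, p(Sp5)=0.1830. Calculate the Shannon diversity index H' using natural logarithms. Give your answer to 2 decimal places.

1.59

Each pᵢ ln pᵢ term (working shown to 4 dp, full precision carried): 0.1373×(-1.9856)=-0.2726, 0.2353×(-1.4469)=-0.3405, 0.1895×(-1.6634)=-0.3152, 0.2549×(-1.3669)=-0.3484, 0.183×(-1.6983)=-0.3108.
Sum = -1.5875, so H' = 1.59.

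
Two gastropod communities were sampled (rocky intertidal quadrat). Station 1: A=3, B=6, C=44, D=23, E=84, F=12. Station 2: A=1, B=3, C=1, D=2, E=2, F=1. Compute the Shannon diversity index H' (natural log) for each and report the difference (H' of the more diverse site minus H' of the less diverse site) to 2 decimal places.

Station 1: N=172, proportions 0.0174, 0.0349, 0.2558, 0.1337, 0.4884, 0.0698, giving H' = 1.3412 (working shown to 4 dp, full precision carried).
Station 2: N=10, proportions 0.1, 0.3, 0.1, 0.2, 0.2, 0.1, giving H' = 1.6957.
Difference = |1.3412 − 1.6957| = 0.3545, i.e. 0.35 to 2 decimal places.

0.35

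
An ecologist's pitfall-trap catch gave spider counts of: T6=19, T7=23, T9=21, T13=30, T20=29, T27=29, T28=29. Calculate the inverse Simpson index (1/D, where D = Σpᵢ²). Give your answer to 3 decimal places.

6.815

Total N = 19+23+21+30+29+29+29 = 180, so the proportions are 0.1055556, 0.1277778, 0.1166667, 0.1666667, 0.1611111, 0.1611111, 0.1611111 (working shown to 7 dp, full precision carried).
D = 0.1055556² + 0.1277778² + 0.1166667² + 0.1666667² + 0.1611111² + 0.1611111² + 0.1611111² = 0.0111420 + 0.0163272 + 0.0136111 + 0.0277778 + 0.0259568 + 0.0259568 + 0.0259568 = 0.1467284.
So 1/D = 6.81531, i.e. 6.815 to 3 decimal places.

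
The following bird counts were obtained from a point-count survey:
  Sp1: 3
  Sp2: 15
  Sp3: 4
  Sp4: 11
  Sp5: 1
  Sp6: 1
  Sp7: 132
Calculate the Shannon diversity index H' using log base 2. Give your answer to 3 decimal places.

1.161

Total N = 3+15+4+11+1+1+132 = 167, so the proportions are 0.01796, 0.08982, 0.02395, 0.06587, 0.00599, 0.00599, 0.79042 (working shown to 5 dp, full precision carried).
Each pᵢ log₂ pᵢ term: 0.01796×(-5.79874)=-0.10417, 0.08982×(-3.47681)=-0.31229, 0.02395×(-5.38370)=-0.12895, 0.06587×(-3.92427)=-0.25849, 0.00599×(-7.38370)=-0.04421, 0.00599×(-7.38370)=-0.04421, 0.79042×(-0.33931)=-0.26820.
Sum = -1.16052, so H' = 1.161.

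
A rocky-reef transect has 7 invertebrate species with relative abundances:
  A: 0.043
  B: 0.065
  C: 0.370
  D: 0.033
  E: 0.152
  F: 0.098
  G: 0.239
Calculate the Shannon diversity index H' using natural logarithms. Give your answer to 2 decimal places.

Each pᵢ ln pᵢ term (working shown to 4 dp, full precision carried): 0.043×(-3.1466)=-0.1353, 0.065×(-2.7334)=-0.1777, 0.37×(-0.9943)=-0.3679, 0.033×(-3.4112)=-0.1126, 0.152×(-1.8839)=-0.2863, 0.098×(-2.3228)=-0.2276, 0.239×(-1.4313)=-0.3421.
Sum = -1.6495, so H' = 1.65.

1.65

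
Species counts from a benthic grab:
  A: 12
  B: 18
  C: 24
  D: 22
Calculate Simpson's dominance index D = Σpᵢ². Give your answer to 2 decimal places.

0.26

Total N = 12+18+24+22 = 76, so the proportions are 0.1579, 0.2368, 0.3158, 0.2895 (working shown to 4 dp, full precision carried).
D = 0.1579² + 0.2368² + 0.3158² + 0.2895² = 0.0249 + 0.0561 + 0.0997 + 0.0838 = 0.2645.
To 2 decimal places, D = 0.26.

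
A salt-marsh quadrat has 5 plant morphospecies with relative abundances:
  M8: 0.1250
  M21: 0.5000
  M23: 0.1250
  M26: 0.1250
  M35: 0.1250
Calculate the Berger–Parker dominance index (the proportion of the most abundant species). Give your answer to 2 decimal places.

The largest proportion is 0.5, i.e. d = 0.50 to 2 decimal places.

0.50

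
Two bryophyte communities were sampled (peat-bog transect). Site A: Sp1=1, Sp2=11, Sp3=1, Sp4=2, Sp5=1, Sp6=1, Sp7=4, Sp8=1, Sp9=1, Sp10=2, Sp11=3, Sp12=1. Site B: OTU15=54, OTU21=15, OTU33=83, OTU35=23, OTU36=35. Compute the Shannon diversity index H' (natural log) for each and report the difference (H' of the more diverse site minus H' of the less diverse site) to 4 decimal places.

0.6118

Site A: N=29, proportions 0.034483, 0.37931, 0.034483, 0.068966, 0.034483, 0.034483, 0.137931, 0.034483, 0.034483, 0.068966, 0.103448, 0.034483, giving H' = 2.057280 (working shown to 6 dp, full precision carried).
Site B: N=210, proportions 0.257143, 0.071429, 0.395238, 0.109524, 0.166667, giving H' = 1.445473.
Difference = |2.057280 − 1.445473| = 0.611807, i.e. 0.6118 to 4 decimal places.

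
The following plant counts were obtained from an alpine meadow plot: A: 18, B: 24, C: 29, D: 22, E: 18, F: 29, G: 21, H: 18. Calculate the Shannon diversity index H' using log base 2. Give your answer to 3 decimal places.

2.974

Total N = 18+24+29+22+18+29+21+18 = 179, so the proportions are 0.10056, 0.13408, 0.16201, 0.12291, 0.10056, 0.16201, 0.11732, 0.10056 (working shown to 5 dp, full precision carried).
Each pᵢ log₂ pᵢ term: 0.10056×(-3.31389)=-0.33324, 0.13408×(-2.89885)=-0.38867, 0.16201×(-2.62583)=-0.42541, 0.12291×(-3.02438)=-0.37171, 0.10056×(-3.31389)=-0.33324, 0.16201×(-2.62583)=-0.42541, 0.11732×(-3.09150)=-0.36269, 0.10056×(-3.31389)=-0.33324.
Sum = -2.97363, so H' = 2.974.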